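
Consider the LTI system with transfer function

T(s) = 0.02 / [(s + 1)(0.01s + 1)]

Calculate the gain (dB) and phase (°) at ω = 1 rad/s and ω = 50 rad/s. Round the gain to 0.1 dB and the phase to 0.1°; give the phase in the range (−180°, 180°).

ω = 1: -37.0 dB, -45.6°; ω = 50: -68.9 dB, -115.4°

At ω = 1 rad/s:
pole (1 + j1·1) = 1 + j1 → |·| ≈ 1.4142, ∠ ≈ 45.00°
pole (1 + j1·0.01) = 1 + j0.01 → |·| ≈ 1, ∠ ≈ 0.57°
|T| = 0.02 · 1 / (1.4142 · 1) ≈ 0.014142
Gain = 20 log₁₀(0.014142) ≈ -36.99 dB
∠T = (0°) − (45.00° + 0.57°) = -45.57°

At ω = 50 rad/s:
pole (1 + j50·1) = 1 + j50 → |·| ≈ 50.01, ∠ ≈ 88.85°
pole (1 + j50·0.01) = 1 + j0.5 → |·| ≈ 1.118, ∠ ≈ 26.57°
|T| = 0.02 · 1 / (50.01 · 1.118) ≈ 0.00035771
Gain = 20 log₁₀(0.00035771) ≈ -68.93 dB
∠T = (0°) − (88.85° + 26.57°) = -115.42°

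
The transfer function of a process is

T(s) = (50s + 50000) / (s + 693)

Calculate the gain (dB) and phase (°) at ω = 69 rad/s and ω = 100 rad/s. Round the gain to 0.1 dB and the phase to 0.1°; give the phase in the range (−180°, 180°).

Substitute s = j69:
Numerator: 50(j69) + 50000 = 50000 + j3450
Denominator: (j69) + 693 = 693 + j69
|N| = √(50000² + 3450²) ≈ 50119, ∠N ≈ 3.95°
|D| = √(693² + 69²) ≈ 696.43, ∠D ≈ 5.69°
|T| = 50119 / 696.43 ≈ 71.966
Gain = 20 log₁₀(71.966) ≈ 37.14 dB
∠T = 3.95° − 5.69° = -1.74°

Substitute s = j100:
Numerator: 50(j100) + 50000 = 50000 + j5000
Denominator: (j100) + 693 = 693 + j100
|N| = √(50000² + 5000²) ≈ 50249, ∠N ≈ 5.71°
|D| = √(693² + 100²) ≈ 700.18, ∠D ≈ 8.21°
|T| = 50249 / 700.18 ≈ 71.766
Gain = 20 log₁₀(71.766) ≈ 37.12 dB
∠T = 5.71° − 8.21° = -2.50°

ω = 69: 37.1 dB, -1.7°; ω = 100: 37.1 dB, -2.5°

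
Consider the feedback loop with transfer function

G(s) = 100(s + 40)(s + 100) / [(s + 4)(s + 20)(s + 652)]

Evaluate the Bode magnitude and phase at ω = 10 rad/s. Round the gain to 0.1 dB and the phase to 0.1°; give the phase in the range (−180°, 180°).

At s = jω = j10:
zero (s+40): 40 + j10 → |·| = √(40²+10²) = √1700 ≈ 41.231, ∠ = arctan(10/40) ≈ 14.04°
zero (s+100): 100 + j10 → |·| = √(100²+10²) = √10100 ≈ 100.5, ∠ = arctan(10/100) ≈ 5.71°
pole (s+4): 4 + j10 → |·| = √(4²+10²) = √116 ≈ 10.77, ∠ = arctan(10/4) ≈ 68.20°
pole (s+20): 20 + j10 → |·| = √(20²+10²) = √500 ≈ 22.361, ∠ = arctan(10/20) ≈ 26.57°
pole (s+652): 652 + j10 → |·| = √(652²+10²) = √425204 ≈ 652.08, ∠ = arctan(10/652) ≈ 0.88°
|G| = 100 · 4143.7 / 1.5704e+05 ≈ 2.6386
Gain = 20 log₁₀(2.6386) ≈ 8.43 dB
∠G = 19.75° − 95.65° = -75.90°

8.4 dB, -75.9°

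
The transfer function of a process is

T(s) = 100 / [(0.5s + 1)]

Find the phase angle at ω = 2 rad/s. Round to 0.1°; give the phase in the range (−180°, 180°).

-45.0°

At ω = 2 rad/s:
pole (1 + j2·0.5) = 1 + j1 → |·| ≈ 1.4142, ∠ ≈ 45.00°
∠T = (0°) − (45.00°) = -45.00°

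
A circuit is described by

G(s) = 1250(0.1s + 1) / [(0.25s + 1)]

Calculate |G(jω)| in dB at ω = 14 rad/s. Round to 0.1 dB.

At ω = 14 rad/s:
zero (1 + j14·0.1) = 1 + j1.4 → |·| ≈ 1.7205, ∠ ≈ 54.46°
pole (1 + j14·0.25) = 1 + j3.5 → |·| ≈ 3.6401, ∠ ≈ 74.05°
|G| = 1250 · 1.7205 / (3.6401) ≈ 590.81
Gain = 20 log₁₀(590.81) ≈ 55.43 dB

55.4 dB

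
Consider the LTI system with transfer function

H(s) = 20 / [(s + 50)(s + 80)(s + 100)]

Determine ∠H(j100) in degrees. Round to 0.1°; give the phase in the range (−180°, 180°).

-159.8°

At s = jω = j100:
pole (s+50): 50 + j100 → |·| = √(50²+100²) = √12500 ≈ 111.8, ∠ = arctan(100/50) ≈ 63.43°
pole (s+80): 80 + j100 → |·| = √(80²+100²) = √16400 ≈ 128.06, ∠ = arctan(100/80) ≈ 51.34°
pole (s+100): 100 + j100 → |·| = √(100²+100²) = √20000 ≈ 141.42, ∠ = arctan(100/100) ≈ 45.00°
∠H = 0.00° − 159.77° = -159.77°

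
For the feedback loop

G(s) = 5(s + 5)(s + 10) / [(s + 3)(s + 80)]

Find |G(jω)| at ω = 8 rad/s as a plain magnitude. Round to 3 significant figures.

At s = jω = j8:
zero (s+5): 5 + j8 → |·| = √(5²+8²) = √89 ≈ 9.434, ∠ = arctan(8/5) ≈ 57.99°
zero (s+10): 10 + j8 → |·| = √(10²+8²) = √164 ≈ 12.806, ∠ = arctan(8/10) ≈ 38.66°
pole (s+3): 3 + j8 → |·| = √(3²+8²) = √73 ≈ 8.544, ∠ = arctan(8/3) ≈ 69.44°
pole (s+80): 80 + j8 → |·| = √(80²+8²) = √6464 ≈ 80.399, ∠ = arctan(8/80) ≈ 5.71°
|G| = 5 · 120.81 / 686.93 ≈ 0.87935

0.879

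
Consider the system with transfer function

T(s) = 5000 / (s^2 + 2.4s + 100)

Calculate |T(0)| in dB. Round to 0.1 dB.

T(0) = 5000 / 100 = 50
20 log₁₀(50) ≈ 33.98 dB

34.0 dB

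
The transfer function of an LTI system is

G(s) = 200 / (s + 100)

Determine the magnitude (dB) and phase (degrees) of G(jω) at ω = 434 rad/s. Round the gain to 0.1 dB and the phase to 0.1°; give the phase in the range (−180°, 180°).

At s = jω = j434:
pole (s+100): 100 + j434 → |·| = √(100²+434²) = √198356 ≈ 445.37, ∠ = arctan(434/100) ≈ 77.02°
|G| = 200 / 445.37 ≈ 0.44906
Gain = 20 log₁₀(0.44906) ≈ -6.95 dB
∠G = 0.00° − 77.02° = -77.02°

-7.0 dB, -77.0°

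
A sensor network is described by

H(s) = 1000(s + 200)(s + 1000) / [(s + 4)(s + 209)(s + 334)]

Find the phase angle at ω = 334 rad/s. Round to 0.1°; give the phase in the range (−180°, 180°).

At s = jω = j334:
zero (s+200): 200 + j334 → |·| = √(200²+334²) = √151556 ≈ 389.3, ∠ = arctan(334/200) ≈ 59.09°
zero (s+1000): 1000 + j334 → |·| = √(1000²+334²) = √1111556 ≈ 1054.3, ∠ = arctan(334/1000) ≈ 18.47°
pole (s+4): 4 + j334 → |·| = √(4²+334²) = √111572 ≈ 334.02, ∠ = arctan(334/4) ≈ 89.31°
pole (s+209): 209 + j334 → |·| = √(209²+334²) = √155237 ≈ 394, ∠ = arctan(334/209) ≈ 57.96°
pole (s+334): 334 + j334 → |·| = √(334²+334²) = √223112 ≈ 472.35, ∠ = arctan(334/334) ≈ 45.00°
∠H = 77.56° − 192.27° = -114.71°

-114.7°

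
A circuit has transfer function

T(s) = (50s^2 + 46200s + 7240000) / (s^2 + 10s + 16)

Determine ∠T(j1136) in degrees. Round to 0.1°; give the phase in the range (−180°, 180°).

-42.0°

Substitute s = j1136:
Numerator: 50(j1136)^2 + 46200(j1136) + 7240000 = -57284800 + j52483200
Denominator: (j1136)^2 + 10(j1136) + 16 = -1290480 + j11360
|N| = √(57284800² + 52483200²) ≈ 7.7692e+07, ∠N ≈ 137.50°
|D| = √(1290480² + 11360²) ≈ 1.2905e+06, ∠D ≈ 179.50°
∠T = 137.50° − 179.50° = -42.00°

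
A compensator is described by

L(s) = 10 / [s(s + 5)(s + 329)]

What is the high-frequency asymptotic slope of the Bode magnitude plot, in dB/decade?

Each pole contributes −20 dB/decade at high frequency; each zero contributes +20 dB/decade.
Net: 0 zero(s) − 3 pole(s) → -60 dB/decade.

-60 dB/decade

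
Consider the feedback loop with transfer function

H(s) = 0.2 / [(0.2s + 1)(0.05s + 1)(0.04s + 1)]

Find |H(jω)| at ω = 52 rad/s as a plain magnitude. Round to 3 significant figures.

0.00298

At ω = 52 rad/s:
pole (1 + j52·0.2) = 1 + j10.4 → |·| ≈ 10.448, ∠ ≈ 84.51°
pole (1 + j52·0.05) = 1 + j2.6 → |·| ≈ 2.7857, ∠ ≈ 68.96°
pole (1 + j52·0.04) = 1 + j2.08 → |·| ≈ 2.3079, ∠ ≈ 64.32°
|H| = 0.2 · 1 / (10.448 · 2.7857 · 2.3079) ≈ 0.0029775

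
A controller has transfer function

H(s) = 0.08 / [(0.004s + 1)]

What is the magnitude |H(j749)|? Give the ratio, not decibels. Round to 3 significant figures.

0.0253

At ω = 749 rad/s:
pole (1 + j749·0.004) = 1 + j2.996 → |·| ≈ 3.1585, ∠ ≈ 71.54°
|H| = 0.08 · 1 / (3.1585) ≈ 0.025328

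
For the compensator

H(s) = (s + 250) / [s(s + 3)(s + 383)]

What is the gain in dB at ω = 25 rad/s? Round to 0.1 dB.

At s = jω = j25:
zero (s+250): 250 + j25 → |·| = √(250²+25²) = √63125 ≈ 251.25, ∠ = arctan(25/250) ≈ 5.71°
pole (s+3): 3 + j25 → |·| = √(3²+25²) = √634 ≈ 25.179, ∠ = arctan(25/3) ≈ 83.16°
pole (s+383): 383 + j25 → |·| = √(383²+25²) = √147314 ≈ 383.82, ∠ = arctan(25/383) ≈ 3.73°
pole at origin: |s| = 25, ∠ = 90.00° (in denominator)
|H| = 1 · 251.25 / 2.4161e+05 ≈ 0.0010399
Gain = 20 log₁₀(0.0010399) ≈ -59.66 dB

-59.7 dB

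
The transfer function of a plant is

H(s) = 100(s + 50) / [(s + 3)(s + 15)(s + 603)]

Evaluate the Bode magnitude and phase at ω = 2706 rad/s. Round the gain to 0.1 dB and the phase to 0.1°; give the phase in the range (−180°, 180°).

At s = jω = j2706:
zero (s+50): 50 + j2706 → |·| = √(50²+2706²) = √7324936 ≈ 2706.5, ∠ = arctan(2706/50) ≈ 88.94°
pole (s+3): 3 + j2706 → |·| = √(3²+2706²) = √7322445 ≈ 2706, ∠ = arctan(2706/3) ≈ 89.94°
pole (s+15): 15 + j2706 → |·| = √(15²+2706²) = √7322661 ≈ 2706, ∠ = arctan(2706/15) ≈ 89.68°
pole (s+603): 603 + j2706 → |·| = √(603²+2706²) = √7686045 ≈ 2772.4, ∠ = arctan(2706/603) ≈ 77.44°
|H| = 100 · 2706.5 / 2.0301e+10 ≈ 1.3332e-05
Gain = 20 log₁₀(1.3332e-05) ≈ -97.50 dB
∠H = 88.94° − 257.06° = -168.12°

-97.5 dB, -168.1°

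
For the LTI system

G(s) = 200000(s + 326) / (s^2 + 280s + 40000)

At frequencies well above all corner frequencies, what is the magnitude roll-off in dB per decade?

-20 dB/decade

Each pole contributes −20 dB/decade at high frequency; each zero contributes +20 dB/decade.
Net: 1 zero(s) − 2 pole(s) → -20 dB/decade.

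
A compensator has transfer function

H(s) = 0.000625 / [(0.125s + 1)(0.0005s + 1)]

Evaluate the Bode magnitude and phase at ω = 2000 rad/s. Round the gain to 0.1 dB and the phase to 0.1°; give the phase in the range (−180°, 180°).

-115.1 dB, -134.8°

At ω = 2000 rad/s:
pole (1 + j2000·0.125) = 1 + j250 → |·| ≈ 250, ∠ ≈ 89.77°
pole (1 + j2000·0.0005) = 1 + j1 → |·| ≈ 1.4142, ∠ ≈ 45.00°
|H| = 0.000625 · 1 / (250 · 1.4142) ≈ 1.7678e-06
Gain = 20 log₁₀(1.7678e-06) ≈ -115.05 dB
∠H = (0°) − (89.77° + 45.00°) = -134.77°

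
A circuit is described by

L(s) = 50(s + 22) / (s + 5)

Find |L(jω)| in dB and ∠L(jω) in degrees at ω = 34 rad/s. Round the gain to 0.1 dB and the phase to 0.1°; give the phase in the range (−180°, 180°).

35.4 dB, -24.5°

At s = jω = j34:
zero (s+22): 22 + j34 → |·| = √(22²+34²) = √1640 ≈ 40.497, ∠ = arctan(34/22) ≈ 57.09°
pole (s+5): 5 + j34 → |·| = √(5²+34²) = √1181 ≈ 34.366, ∠ = arctan(34/5) ≈ 81.63°
|L| = 50 · 40.497 / 34.366 ≈ 58.92
Gain = 20 log₁₀(58.92) ≈ 35.41 dB
∠L = 57.09° − 81.63° = -24.54°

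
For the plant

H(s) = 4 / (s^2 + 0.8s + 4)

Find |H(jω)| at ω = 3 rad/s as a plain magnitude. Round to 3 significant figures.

0.721

At s = jω = j3:
quadratic: (j3)² + 0.8·j3 + 4 = -5 + j2.4 → |·| ≈ 5.5462, ∠ ≈ 154.36°
|H| = 4 / 5.5462 ≈ 0.72121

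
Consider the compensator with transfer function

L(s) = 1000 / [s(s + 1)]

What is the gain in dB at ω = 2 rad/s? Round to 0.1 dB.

47.0 dB

At s = jω = j2:
pole (s+1): 1 + j2 → |·| = √(1²+2²) = √5 ≈ 2.2361, ∠ = arctan(2/1) ≈ 63.43°
pole at origin: |s| = 2, ∠ = 90.00° (in denominator)
|L| = 1000 / 4.4722 ≈ 223.6
Gain = 20 log₁₀(223.6) ≈ 46.99 dB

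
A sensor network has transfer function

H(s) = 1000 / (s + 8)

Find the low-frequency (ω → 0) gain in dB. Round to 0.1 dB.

H(0) = 1000 / 8 = 125
20 log₁₀(125) ≈ 41.94 dB

41.9 dB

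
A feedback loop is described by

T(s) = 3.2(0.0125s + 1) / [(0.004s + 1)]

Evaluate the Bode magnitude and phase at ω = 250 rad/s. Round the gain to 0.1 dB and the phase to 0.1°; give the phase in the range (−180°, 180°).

17.4 dB, 27.3°

At ω = 250 rad/s:
zero (1 + j250·0.0125) = 1 + j3.125 → |·| ≈ 3.2811, ∠ ≈ 72.26°
pole (1 + j250·0.004) = 1 + j1 → |·| ≈ 1.4142, ∠ ≈ 45.00°
|T| = 3.2 · 3.2811 / (1.4142) ≈ 7.4244
Gain = 20 log₁₀(7.4244) ≈ 17.41 dB
∠T = (72.26°) − (45.00°) = 27.26°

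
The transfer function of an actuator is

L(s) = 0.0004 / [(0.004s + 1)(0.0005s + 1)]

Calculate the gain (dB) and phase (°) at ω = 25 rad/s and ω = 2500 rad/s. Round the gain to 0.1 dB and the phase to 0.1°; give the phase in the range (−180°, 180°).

ω = 25: -68.0 dB, -6.4°; ω = 2500: -92.1 dB, -135.6°

At ω = 25 rad/s:
pole (1 + j25·0.004) = 1 + j0.1 → |·| ≈ 1.005, ∠ ≈ 5.71°
pole (1 + j25·0.0005) = 1 + j0.0125 → |·| ≈ 1.0001, ∠ ≈ 0.72°
|L| = 0.0004 · 1 / (1.005 · 1.0001) ≈ 0.00039797
Gain = 20 log₁₀(0.00039797) ≈ -68.00 dB
∠L = (0°) − (5.71° + 0.72°) = -6.43°

At ω = 2500 rad/s:
pole (1 + j2500·0.004) = 1 + j10 → |·| ≈ 10.05, ∠ ≈ 84.29°
pole (1 + j2500·0.0005) = 1 + j1.25 → |·| ≈ 1.6008, ∠ ≈ 51.34°
|L| = 0.0004 · 1 / (10.05 · 1.6008) ≈ 2.4863e-05
Gain = 20 log₁₀(2.4863e-05) ≈ -92.09 dB
∠L = (0°) − (84.29° + 51.34°) = -135.63°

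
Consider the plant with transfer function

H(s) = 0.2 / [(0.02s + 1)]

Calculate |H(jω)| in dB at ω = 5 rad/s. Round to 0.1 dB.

-14.0 dB

At ω = 5 rad/s:
pole (1 + j5·0.02) = 1 + j0.1 → |·| ≈ 1.005, ∠ ≈ 5.71°
|H| = 0.2 · 1 / (1.005) ≈ 0.199
Gain = 20 log₁₀(0.199) ≈ -14.02 dB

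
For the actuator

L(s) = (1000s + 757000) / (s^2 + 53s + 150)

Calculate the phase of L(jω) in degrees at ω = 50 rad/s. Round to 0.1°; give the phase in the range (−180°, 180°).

Substitute s = j50:
Numerator: 1000(j50) + 757000 = 757000 + j50000
Denominator: (j50)^2 + 53(j50) + 150 = -2350 + j2650
|N| = √(757000² + 50000²) ≈ 7.5865e+05, ∠N ≈ 3.78°
|D| = √(2350² + 2650²) ≈ 3541.9, ∠D ≈ 131.57°
∠L = 3.78° − 131.57° = -127.79°

-127.8°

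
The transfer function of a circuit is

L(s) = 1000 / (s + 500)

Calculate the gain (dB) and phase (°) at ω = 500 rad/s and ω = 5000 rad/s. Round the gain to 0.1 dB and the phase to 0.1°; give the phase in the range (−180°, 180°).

Substitute s = j500:
Numerator: 1000 = 1000 + j0
Denominator: (j500) + 500 = 500 + j500
|N| = √(1000² + 0²) ≈ 1000, ∠N ≈ 0.00°
|D| = √(500² + 500²) ≈ 707.11, ∠D ≈ 45.00°
|L| = 1000 / 707.11 ≈ 1.4142
Gain = 20 log₁₀(1.4142) ≈ 3.01 dB
∠L = 0.00° − 45.00° = -45.00°

Substitute s = j5000:
Numerator: 1000 = 1000 + j0
Denominator: (j5000) + 500 = 500 + j5000
|N| = √(1000² + 0²) ≈ 1000, ∠N ≈ 0.00°
|D| = √(500² + 5000²) ≈ 5024.9, ∠D ≈ 84.29°
|L| = 1000 / 5024.9 ≈ 0.19901
Gain = 20 log₁₀(0.19901) ≈ -14.02 dB
∠L = 0.00° − 84.29° = -84.29°

ω = 500: 3.0 dB, -45.0°; ω = 5000: -14.0 dB, -84.3°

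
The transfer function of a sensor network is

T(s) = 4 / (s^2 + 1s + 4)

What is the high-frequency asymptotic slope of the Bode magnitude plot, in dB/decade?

-40 dB/decade

Each pole contributes −20 dB/decade at high frequency; each zero contributes +20 dB/decade.
Net: 0 zero(s) − 2 pole(s) → -40 dB/decade.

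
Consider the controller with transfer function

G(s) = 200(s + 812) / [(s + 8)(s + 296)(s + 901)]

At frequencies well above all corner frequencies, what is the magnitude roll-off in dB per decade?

Each pole contributes −20 dB/decade at high frequency; each zero contributes +20 dB/decade.
Net: 1 zero(s) − 3 pole(s) → -40 dB/decade.

-40 dB/decade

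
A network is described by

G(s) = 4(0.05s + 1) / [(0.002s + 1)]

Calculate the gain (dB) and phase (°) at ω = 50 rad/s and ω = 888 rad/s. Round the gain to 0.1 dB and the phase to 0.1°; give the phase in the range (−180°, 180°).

ω = 50: 20.6 dB, 62.5°; ω = 888: 38.8 dB, 28.1°

At ω = 50 rad/s:
zero (1 + j50·0.05) = 1 + j2.5 → |·| ≈ 2.6926, ∠ ≈ 68.20°
pole (1 + j50·0.002) = 1 + j0.1 → |·| ≈ 1.005, ∠ ≈ 5.71°
|G| = 4 · 2.6926 / (1.005) ≈ 10.717
Gain = 20 log₁₀(10.717) ≈ 20.60 dB
∠G = (68.20°) − (5.71°) = 62.49°

At ω = 888 rad/s:
zero (1 + j888·0.05) = 1 + j44.4 → |·| ≈ 44.411, ∠ ≈ 88.71°
pole (1 + j888·0.002) = 1 + j1.776 → |·| ≈ 2.0382, ∠ ≈ 60.62°
|G| = 4 · 44.411 / (2.0382) ≈ 87.157
Gain = 20 log₁₀(87.157) ≈ 38.81 dB
∠G = (88.71°) − (60.62°) = 28.09°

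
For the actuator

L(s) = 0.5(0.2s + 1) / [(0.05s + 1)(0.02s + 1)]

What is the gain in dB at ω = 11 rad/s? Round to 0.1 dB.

0.3 dB

At ω = 11 rad/s:
zero (1 + j11·0.2) = 1 + j2.2 → |·| ≈ 2.4166, ∠ ≈ 65.56°
pole (1 + j11·0.05) = 1 + j0.55 → |·| ≈ 1.1413, ∠ ≈ 28.81°
pole (1 + j11·0.02) = 1 + j0.22 → |·| ≈ 1.0239, ∠ ≈ 12.41°
|L| = 0.5 · 2.4166 / (1.1413 · 1.0239) ≈ 1.034
Gain = 20 log₁₀(1.034) ≈ 0.29 dB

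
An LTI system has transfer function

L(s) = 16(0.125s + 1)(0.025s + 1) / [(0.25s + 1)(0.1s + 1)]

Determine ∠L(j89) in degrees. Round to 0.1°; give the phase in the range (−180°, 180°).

-20.4°

At ω = 89 rad/s:
zero (1 + j89·0.125) = 1 + j11.125 → |·| ≈ 11.17, ∠ ≈ 84.86°
zero (1 + j89·0.025) = 1 + j2.225 → |·| ≈ 2.4394, ∠ ≈ 65.80°
pole (1 + j89·0.25) = 1 + j22.25 → |·| ≈ 22.272, ∠ ≈ 87.43°
pole (1 + j89·0.1) = 1 + j8.9 → |·| ≈ 8.956, ∠ ≈ 83.59°
∠L = (84.86° + 65.80°) − (87.43° + 83.59°) = -20.36°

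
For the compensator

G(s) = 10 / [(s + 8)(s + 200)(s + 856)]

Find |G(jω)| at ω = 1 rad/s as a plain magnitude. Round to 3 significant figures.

7.24e-06

At s = jω = j1:
pole (s+8): 8 + j1 → |·| = √(8²+1²) = √65 ≈ 8.0623, ∠ = arctan(1/8) ≈ 7.13°
pole (s+200): 200 + j1 → |·| = √(200²+1²) = √40001 ≈ 200, ∠ = arctan(1/200) ≈ 0.29°
pole (s+856): 856 + j1 → |·| = √(856²+1²) = √732737 ≈ 856, ∠ = arctan(1/856) ≈ 0.07°
|G| = 10 / 1.3803e+06 ≈ 7.2448e-06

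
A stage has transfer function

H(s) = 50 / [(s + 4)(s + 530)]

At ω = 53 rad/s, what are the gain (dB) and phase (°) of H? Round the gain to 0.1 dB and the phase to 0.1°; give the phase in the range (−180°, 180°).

At s = jω = j53:
pole (s+4): 4 + j53 → |·| = √(4²+53²) = √2825 ≈ 53.151, ∠ = arctan(53/4) ≈ 85.68°
pole (s+530): 530 + j53 → |·| = √(530²+53²) = √283709 ≈ 532.64, ∠ = arctan(53/530) ≈ 5.71°
|H| = 50 / 28310 ≈ 0.0017662
Gain = 20 log₁₀(0.0017662) ≈ -55.06 dB
∠H = 0.00° − 91.39° = -91.39°

-55.1 dB, -91.4°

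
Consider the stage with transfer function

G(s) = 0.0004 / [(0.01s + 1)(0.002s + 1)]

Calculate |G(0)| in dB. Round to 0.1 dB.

G(0) = 0.0004 · 1 / 1 = 0.0004
20 log₁₀(0.0004) ≈ -67.96 dB

-68.0 dB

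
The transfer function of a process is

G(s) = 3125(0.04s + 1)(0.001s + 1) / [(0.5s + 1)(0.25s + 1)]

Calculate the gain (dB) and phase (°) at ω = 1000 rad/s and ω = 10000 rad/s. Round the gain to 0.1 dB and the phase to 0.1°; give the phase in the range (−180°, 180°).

ω = 1000: 3.0 dB, -46.1°; ω = 10000: 0.0 dB, -5.8°

At ω = 1000 rad/s:
zero (1 + j1000·0.04) = 1 + j40 → |·| ≈ 40.012, ∠ ≈ 88.57°
zero (1 + j1000·0.001) = 1 + j1 → |·| ≈ 1.4142, ∠ ≈ 45.00°
pole (1 + j1000·0.5) = 1 + j500 → |·| ≈ 500, ∠ ≈ 89.89°
pole (1 + j1000·0.25) = 1 + j250 → |·| ≈ 250, ∠ ≈ 89.77°
|G| = 3125 · 40.012 · 1.4142 / (500 · 250) ≈ 1.4146
Gain = 20 log₁₀(1.4146) ≈ 3.01 dB
∠G = (88.57° + 45.00°) − (89.89° + 89.77°) = -46.09°

At ω = 10000 rad/s:
zero (1 + j10000·0.04) = 1 + j400 → |·| ≈ 400, ∠ ≈ 89.86°
zero (1 + j10000·0.001) = 1 + j10 → |·| ≈ 10.05, ∠ ≈ 84.29°
pole (1 + j10000·0.5) = 1 + j5000 → |·| ≈ 5000, ∠ ≈ 89.99°
pole (1 + j10000·0.25) = 1 + j2500 → |·| ≈ 2500, ∠ ≈ 89.98°
|G| = 3125 · 400 · 10.05 / (5000 · 2500) ≈ 1.005
Gain = 20 log₁₀(1.005) ≈ 0.04 dB
∠G = (89.86° + 84.29°) − (89.99° + 89.98°) = -5.82°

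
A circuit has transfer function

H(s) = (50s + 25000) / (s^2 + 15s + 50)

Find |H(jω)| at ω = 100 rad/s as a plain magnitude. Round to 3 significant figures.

2.53

Substitute s = j100:
Numerator: 50(j100) + 25000 = 25000 + j5000
Denominator: (j100)^2 + 15(j100) + 50 = -9950 + j1500
|N| = √(25000² + 5000²) ≈ 25495, ∠N ≈ 11.31°
|D| = √(9950² + 1500²) ≈ 10062, ∠D ≈ 171.43°
|H| = 25495 / 10062 ≈ 2.5338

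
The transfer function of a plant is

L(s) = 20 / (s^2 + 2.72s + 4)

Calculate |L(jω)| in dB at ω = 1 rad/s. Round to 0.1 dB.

13.9 dB

At s = jω = j1:
quadratic: (j1)² + 2.72·j1 + 4 = 3 + j2.72 → |·| ≈ 4.0495, ∠ ≈ 42.20°
|L| = 20 / 4.0495 ≈ 4.9389
Gain = 20 log₁₀(4.9389) ≈ 13.87 dB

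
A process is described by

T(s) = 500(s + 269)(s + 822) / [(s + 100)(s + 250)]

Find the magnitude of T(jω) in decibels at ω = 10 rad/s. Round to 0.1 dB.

At s = jω = j10:
zero (s+269): 269 + j10 → |·| = √(269²+10²) = √72461 ≈ 269.19, ∠ = arctan(10/269) ≈ 2.13°
zero (s+822): 822 + j10 → |·| = √(822²+10²) = √675784 ≈ 822.06, ∠ = arctan(10/822) ≈ 0.70°
pole (s+100): 100 + j10 → |·| = √(100²+10²) = √10100 ≈ 100.5, ∠ = arctan(10/100) ≈ 5.71°
pole (s+250): 250 + j10 → |·| = √(250²+10²) = √62600 ≈ 250.2, ∠ = arctan(10/250) ≈ 2.29°
|T| = 500 · 2.2129e+05 / 25145 ≈ 4400.3
Gain = 20 log₁₀(4400.3) ≈ 72.87 dB

72.9 dB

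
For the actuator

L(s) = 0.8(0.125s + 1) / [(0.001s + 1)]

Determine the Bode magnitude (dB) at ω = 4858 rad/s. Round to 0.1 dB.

39.8 dB

At ω = 4858 rad/s:
zero (1 + j4858·0.125) = 1 + j607.25 → |·| ≈ 607.25, ∠ ≈ 89.91°
pole (1 + j4858·0.001) = 1 + j4.858 → |·| ≈ 4.9599, ∠ ≈ 78.37°
|L| = 0.8 · 607.25 / (4.9599) ≈ 97.946
Gain = 20 log₁₀(97.946) ≈ 39.82 dB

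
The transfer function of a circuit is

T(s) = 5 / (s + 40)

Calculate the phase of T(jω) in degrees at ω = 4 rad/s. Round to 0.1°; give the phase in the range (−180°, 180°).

Substitute s = j4:
Numerator: 5 = 5 + j0
Denominator: (j4) + 40 = 40 + j4
|N| = √(5² + 0²) ≈ 5, ∠N ≈ 0.00°
|D| = √(40² + 4²) ≈ 40.2, ∠D ≈ 5.71°
∠T = 0.00° − 5.71° = -5.71°

-5.7°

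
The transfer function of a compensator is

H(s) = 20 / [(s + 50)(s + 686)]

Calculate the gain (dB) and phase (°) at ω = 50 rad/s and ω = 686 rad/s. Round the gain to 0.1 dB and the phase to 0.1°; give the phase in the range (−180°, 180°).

ω = 50: -67.7 dB, -49.2°; ω = 686: -90.5 dB, -130.8°

At s = jω = j50:
pole (s+50): 50 + j50 → |·| = √(50²+50²) = √5000 ≈ 70.711, ∠ = arctan(50/50) ≈ 45.00°
pole (s+686): 686 + j50 → |·| = √(686²+50²) = √473096 ≈ 687.82, ∠ = arctan(50/686) ≈ 4.17°
|H| = 20 / 48636 ≈ 0.00041122
Gain = 20 log₁₀(0.00041122) ≈ -67.72 dB
∠H = 0.00° − 49.17° = -49.17°

At s = jω = j686:
pole (s+50): 50 + j686 → |·| = √(50²+686²) = √473096 ≈ 687.82, ∠ = arctan(686/50) ≈ 85.83°
pole (s+686): 686 + j686 → |·| = √(686²+686²) = √941192 ≈ 970.15, ∠ = arctan(686/686) ≈ 45.00°
|H| = 20 / 6.6729e+05 ≈ 2.9972e-05
Gain = 20 log₁₀(2.9972e-05) ≈ -90.47 dB
∠H = 0.00° − 130.83° = -130.83°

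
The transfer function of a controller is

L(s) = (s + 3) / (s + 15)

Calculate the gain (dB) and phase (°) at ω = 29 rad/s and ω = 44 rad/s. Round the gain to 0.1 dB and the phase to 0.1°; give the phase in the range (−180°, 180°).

ω = 29: -1.0 dB, 21.4°; ω = 44: -0.5 dB, 14.9°

Substitute s = j29:
Numerator: (j29) + 3 = 3 + j29
Denominator: (j29) + 15 = 15 + j29
|N| = √(3² + 29²) ≈ 29.155, ∠N ≈ 84.09°
|D| = √(15² + 29²) ≈ 32.65, ∠D ≈ 62.65°
|L| = 29.155 / 32.65 ≈ 0.89296
Gain = 20 log₁₀(0.89296) ≈ -0.98 dB
∠L = 84.09° − 62.65° = 21.44°

Substitute s = j44:
Numerator: (j44) + 3 = 3 + j44
Denominator: (j44) + 15 = 15 + j44
|N| = √(3² + 44²) ≈ 44.102, ∠N ≈ 86.10°
|D| = √(15² + 44²) ≈ 46.487, ∠D ≈ 71.18°
|L| = 44.102 / 46.487 ≈ 0.9487
Gain = 20 log₁₀(0.9487) ≈ -0.46 dB
∠L = 86.10° − 71.18° = 14.92°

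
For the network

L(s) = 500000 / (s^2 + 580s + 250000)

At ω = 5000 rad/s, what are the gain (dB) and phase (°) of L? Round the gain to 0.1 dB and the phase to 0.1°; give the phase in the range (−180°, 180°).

At s = jω = j5000:
quadratic: (j5000)² + 580·j5000 + 250000 = -24750000 + j2900000 → |·| ≈ 2.4919e+07, ∠ ≈ 173.32°
|L| = 500000 / 2.4919e+07 ≈ 0.020065
Gain = 20 log₁₀(0.020065) ≈ -33.95 dB
∠L = 0.00° − 173.32° = -173.32°

-34.0 dB, -173.3°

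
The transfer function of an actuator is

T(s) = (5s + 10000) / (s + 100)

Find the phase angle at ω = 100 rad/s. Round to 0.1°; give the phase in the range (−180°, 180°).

-42.1°

Substitute s = j100:
Numerator: 5(j100) + 10000 = 10000 + j500
Denominator: (j100) + 100 = 100 + j100
|N| = √(10000² + 500²) ≈ 10012, ∠N ≈ 2.86°
|D| = √(100² + 100²) ≈ 141.42, ∠D ≈ 45.00°
∠T = 2.86° − 45.00° = -42.14°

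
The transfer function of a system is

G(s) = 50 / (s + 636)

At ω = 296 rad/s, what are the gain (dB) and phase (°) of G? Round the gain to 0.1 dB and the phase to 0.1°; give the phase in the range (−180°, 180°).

At s = jω = j296:
pole (s+636): 636 + j296 → |·| = √(636²+296²) = √492112 ≈ 701.51, ∠ = arctan(296/636) ≈ 24.96°
|G| = 50 / 701.51 ≈ 0.071275
Gain = 20 log₁₀(0.071275) ≈ -22.94 dB
∠G = 0.00° − 24.96° = -24.96°

-22.9 dB, -25.0°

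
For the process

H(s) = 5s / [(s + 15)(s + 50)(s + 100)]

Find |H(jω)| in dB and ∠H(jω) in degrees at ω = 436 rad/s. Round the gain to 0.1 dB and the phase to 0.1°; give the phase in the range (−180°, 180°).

At s = jω = j436:
zero at origin: s = j436 → |·| = 436, ∠ = 90.00°
pole (s+15): 15 + j436 → |·| = √(15²+436²) = √190321 ≈ 436.26, ∠ = arctan(436/15) ≈ 88.03°
pole (s+50): 50 + j436 → |·| = √(50²+436²) = √192596 ≈ 438.86, ∠ = arctan(436/50) ≈ 83.46°
pole (s+100): 100 + j436 → |·| = √(100²+436²) = √200096 ≈ 447.32, ∠ = arctan(436/100) ≈ 77.08°
|H| = 5 · 436 / 8.5643e+07 ≈ 2.5455e-05
Gain = 20 log₁₀(2.5455e-05) ≈ -91.88 dB
∠H = 90.00° − 248.57° = -158.57°

-91.9 dB, -158.6°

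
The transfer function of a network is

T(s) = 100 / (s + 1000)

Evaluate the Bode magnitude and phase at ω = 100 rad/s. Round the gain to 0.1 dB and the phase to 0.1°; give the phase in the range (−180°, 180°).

Substitute s = j100:
Numerator: 100 = 100 + j0
Denominator: (j100) + 1000 = 1000 + j100
|N| = √(100² + 0²) ≈ 100, ∠N ≈ 0.00°
|D| = √(1000² + 100²) ≈ 1005, ∠D ≈ 5.71°
|T| = 100 / 1005 ≈ 0.099502
Gain = 20 log₁₀(0.099502) ≈ -20.04 dB
∠T = 0.00° − 5.71° = -5.71°

-20.0 dB, -5.7°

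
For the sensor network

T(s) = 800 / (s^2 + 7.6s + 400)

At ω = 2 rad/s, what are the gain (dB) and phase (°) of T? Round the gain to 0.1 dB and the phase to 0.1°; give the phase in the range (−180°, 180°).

6.1 dB, -2.2°

At s = jω = j2:
quadratic: (j2)² + 7.6·j2 + 400 = 396 + j15.2 → |·| ≈ 396.29, ∠ ≈ 2.20°
|T| = 800 / 396.29 ≈ 2.0187
Gain = 20 log₁₀(2.0187) ≈ 6.10 dB
∠T = 0.00° − 2.20° = -2.20°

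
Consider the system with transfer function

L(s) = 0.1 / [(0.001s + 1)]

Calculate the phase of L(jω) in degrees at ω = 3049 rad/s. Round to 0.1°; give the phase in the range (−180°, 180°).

-71.8°

At ω = 3049 rad/s:
pole (1 + j3049·0.001) = 1 + j3.049 → |·| ≈ 3.2088, ∠ ≈ 71.84°
∠L = (0°) − (71.84°) = -71.84°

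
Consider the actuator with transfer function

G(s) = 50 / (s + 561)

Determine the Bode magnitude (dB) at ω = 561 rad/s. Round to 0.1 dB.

-24.0 dB

Substitute s = j561:
Numerator: 50 = 50 + j0
Denominator: (j561) + 561 = 561 + j561
|N| = √(50² + 0²) ≈ 50, ∠N ≈ 0.00°
|D| = √(561² + 561²) ≈ 793.37, ∠D ≈ 45.00°
|G| = 50 / 793.37 ≈ 0.063022
Gain = 20 log₁₀(0.063022) ≈ -24.01 dB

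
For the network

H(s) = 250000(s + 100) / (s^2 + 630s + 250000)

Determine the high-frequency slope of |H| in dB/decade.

-20 dB/decade

Each pole contributes −20 dB/decade at high frequency; each zero contributes +20 dB/decade.
Net: 1 zero(s) − 2 pole(s) → -20 dB/decade.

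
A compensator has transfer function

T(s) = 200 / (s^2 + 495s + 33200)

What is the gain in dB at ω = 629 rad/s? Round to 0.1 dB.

Substitute s = j629:
Numerator: 200 = 200 + j0
Denominator: (j629)^2 + 495(j629) + 33200 = -362441 + j311355
|N| = √(200² + 0²) ≈ 200, ∠N ≈ 0.00°
|D| = √(362441² + 311355²) ≈ 4.7781e+05, ∠D ≈ 139.34°
|T| = 200 / 4.7781e+05 ≈ 0.00041858
Gain = 20 log₁₀(0.00041858) ≈ -67.56 dB

-67.6 dB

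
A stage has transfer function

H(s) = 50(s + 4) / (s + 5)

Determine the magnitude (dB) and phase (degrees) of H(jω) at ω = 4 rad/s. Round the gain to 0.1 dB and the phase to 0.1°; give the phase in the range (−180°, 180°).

32.9 dB, 6.3°

At s = jω = j4:
zero (s+4): 4 + j4 → |·| = √(4²+4²) = √32 ≈ 5.6569, ∠ = arctan(4/4) ≈ 45.00°
pole (s+5): 5 + j4 → |·| = √(5²+4²) = √41 ≈ 6.4031, ∠ = arctan(4/5) ≈ 38.66°
|H| = 50 · 5.6569 / 6.4031 ≈ 44.173
Gain = 20 log₁₀(44.173) ≈ 32.90 dB
∠H = 45.00° − 38.66° = 6.34°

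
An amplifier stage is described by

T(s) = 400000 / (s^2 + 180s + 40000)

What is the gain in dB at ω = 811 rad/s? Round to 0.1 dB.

-4.0 dB

At s = jω = j811:
quadratic: (j811)² + 180·j811 + 40000 = -617721 + j145980 → |·| ≈ 6.3474e+05, ∠ ≈ 166.70°
|T| = 400000 / 6.3474e+05 ≈ 0.63018
Gain = 20 log₁₀(0.63018) ≈ -4.01 dB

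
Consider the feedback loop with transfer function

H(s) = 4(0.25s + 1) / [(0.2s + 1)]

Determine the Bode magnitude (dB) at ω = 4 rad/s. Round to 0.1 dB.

At ω = 4 rad/s:
zero (1 + j4·0.25) = 1 + j1 → |·| ≈ 1.4142, ∠ ≈ 45.00°
pole (1 + j4·0.2) = 1 + j0.8 → |·| ≈ 1.2806, ∠ ≈ 38.66°
|H| = 4 · 1.4142 / (1.2806) ≈ 4.4173
Gain = 20 log₁₀(4.4173) ≈ 12.90 dB

12.9 dB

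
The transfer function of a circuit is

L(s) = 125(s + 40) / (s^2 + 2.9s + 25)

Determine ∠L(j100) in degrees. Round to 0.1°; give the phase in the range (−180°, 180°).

At s = jω = j100:
zero (s+40): 40 + j100 → |·| = √(40²+100²) = √11600 ≈ 107.7, ∠ = arctan(100/40) ≈ 68.20°
quadratic: (j100)² + 2.9·j100 + 25 = -9975 + j290 → |·| ≈ 9979.2, ∠ ≈ 178.33°
∠L = 68.20° − 178.33° = -110.13°

-110.1°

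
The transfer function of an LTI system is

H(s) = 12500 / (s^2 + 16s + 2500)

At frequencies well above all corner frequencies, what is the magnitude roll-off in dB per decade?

Each pole contributes −20 dB/decade at high frequency; each zero contributes +20 dB/decade.
Net: 0 zero(s) − 2 pole(s) → -40 dB/decade.

-40 dB/decade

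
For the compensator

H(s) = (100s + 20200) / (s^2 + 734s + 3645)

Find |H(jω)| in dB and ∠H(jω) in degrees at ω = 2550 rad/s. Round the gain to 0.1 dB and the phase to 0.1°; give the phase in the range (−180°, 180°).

Substitute s = j2550:
Numerator: 100(j2550) + 20200 = 20200 + j255000
Denominator: (j2550)^2 + 734(j2550) + 3645 = -6498855 + j1871700
|N| = √(20200² + 255000²) ≈ 2.558e+05, ∠N ≈ 85.47°
|D| = √(6498855² + 1871700²) ≈ 6.763e+06, ∠D ≈ 163.93°
|H| = 2.558e+05 / 6.763e+06 ≈ 0.037823
Gain = 20 log₁₀(0.037823) ≈ -28.44 dB
∠H = 85.47° − 163.93° = -78.46°

-28.4 dB, -78.5°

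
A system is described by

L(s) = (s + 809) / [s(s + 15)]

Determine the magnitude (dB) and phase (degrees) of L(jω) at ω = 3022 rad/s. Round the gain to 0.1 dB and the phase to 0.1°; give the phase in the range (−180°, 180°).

-69.3 dB, -104.7°

At s = jω = j3022:
zero (s+809): 809 + j3022 → |·| = √(809²+3022²) = √9786965 ≈ 3128.4, ∠ = arctan(3022/809) ≈ 75.01°
pole (s+15): 15 + j3022 → |·| = √(15²+3022²) = √9132709 ≈ 3022, ∠ = arctan(3022/15) ≈ 89.72°
pole at origin: |s| = 3022, ∠ = 90.00° (in denominator)
|L| = 1 · 3128.4 / 9.1325e+06 ≈ 0.00034256
Gain = 20 log₁₀(0.00034256) ≈ -69.31 dB
∠L = 75.01° − 179.72° = -104.71°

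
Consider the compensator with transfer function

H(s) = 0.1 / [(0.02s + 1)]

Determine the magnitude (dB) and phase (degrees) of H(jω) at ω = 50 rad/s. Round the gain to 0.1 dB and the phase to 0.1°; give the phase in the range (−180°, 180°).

At ω = 50 rad/s:
pole (1 + j50·0.02) = 1 + j1 → |·| ≈ 1.4142, ∠ ≈ 45.00°
|H| = 0.1 · 1 / (1.4142) ≈ 0.070711
Gain = 20 log₁₀(0.070711) ≈ -23.01 dB
∠H = (0°) − (45.00°) = -45.00°

-23.0 dB, -45.0°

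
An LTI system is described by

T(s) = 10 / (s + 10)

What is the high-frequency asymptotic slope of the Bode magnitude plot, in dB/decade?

Each pole contributes −20 dB/decade at high frequency; each zero contributes +20 dB/decade.
Net: 0 zero(s) − 1 pole(s) → -20 dB/decade.

-20 dB/decade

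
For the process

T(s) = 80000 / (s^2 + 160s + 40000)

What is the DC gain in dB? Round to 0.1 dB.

6.0 dB

T(0) = 80000 / 40000 = 2
20 log₁₀(2) ≈ 6.02 dB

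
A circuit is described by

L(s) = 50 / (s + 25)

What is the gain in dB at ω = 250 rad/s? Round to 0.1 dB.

At s = jω = j250:
pole (s+25): 25 + j250 → |·| = √(25²+250²) = √63125 ≈ 251.25, ∠ = arctan(250/25) ≈ 84.29°
|L| = 50 / 251.25 ≈ 0.199
Gain = 20 log₁₀(0.199) ≈ -14.02 dB

-14.0 dB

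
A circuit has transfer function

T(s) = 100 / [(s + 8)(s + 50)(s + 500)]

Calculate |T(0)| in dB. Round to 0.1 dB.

-66.0 dB

T(0) = 100 / (8·50·500) = 0.0005
20 log₁₀(0.0005) ≈ -66.02 dB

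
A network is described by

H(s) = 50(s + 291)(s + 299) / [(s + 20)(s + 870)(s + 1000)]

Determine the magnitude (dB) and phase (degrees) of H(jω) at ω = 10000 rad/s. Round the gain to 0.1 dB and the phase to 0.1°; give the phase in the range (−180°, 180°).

At s = jω = j10000:
zero (s+291): 291 + j10000 → |·| = √(291²+10000²) = √100084681 ≈ 10004, ∠ = arctan(10000/291) ≈ 88.33°
zero (s+299): 299 + j10000 → |·| = √(299²+10000²) = √100089401 ≈ 10004, ∠ = arctan(10000/299) ≈ 88.29°
pole (s+20): 20 + j10000 → |·| = √(20²+10000²) = √100000400 ≈ 10000, ∠ = arctan(10000/20) ≈ 89.89°
pole (s+870): 870 + j10000 → |·| = √(870²+10000²) = √100756900 ≈ 10038, ∠ = arctan(10000/870) ≈ 85.03°
pole (s+1000): 1000 + j10000 → |·| = √(1000²+10000²) = √101000000 ≈ 10050, ∠ = arctan(10000/1000) ≈ 84.29°
|H| = 50 · 1.0008e+08 / 1.0088e+12 ≈ 0.0049603
Gain = 20 log₁₀(0.0049603) ≈ -46.09 dB
∠H = 176.62° − 259.21° = -82.59°

-46.1 dB, -82.6°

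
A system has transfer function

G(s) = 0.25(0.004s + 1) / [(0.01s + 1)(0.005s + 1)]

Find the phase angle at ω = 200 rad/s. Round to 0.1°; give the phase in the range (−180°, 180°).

-69.8°

At ω = 200 rad/s:
zero (1 + j200·0.004) = 1 + j0.8 → |·| ≈ 1.2806, ∠ ≈ 38.66°
pole (1 + j200·0.01) = 1 + j2 → |·| ≈ 2.2361, ∠ ≈ 63.43°
pole (1 + j200·0.005) = 1 + j1 → |·| ≈ 1.4142, ∠ ≈ 45.00°
∠G = (38.66°) − (63.43° + 45.00°) = -69.77°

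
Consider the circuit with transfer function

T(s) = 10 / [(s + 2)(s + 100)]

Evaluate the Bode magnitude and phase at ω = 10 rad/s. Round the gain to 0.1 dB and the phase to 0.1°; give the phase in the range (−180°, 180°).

At s = jω = j10:
pole (s+2): 2 + j10 → |·| = √(2²+10²) = √104 ≈ 10.198, ∠ = arctan(10/2) ≈ 78.69°
pole (s+100): 100 + j10 → |·| = √(100²+10²) = √10100 ≈ 100.5, ∠ = arctan(10/100) ≈ 5.71°
|T| = 10 / 1024.9 ≈ 0.009757
Gain = 20 log₁₀(0.009757) ≈ -40.21 dB
∠T = 0.00° − 84.40° = -84.40°

-40.2 dB, -84.4°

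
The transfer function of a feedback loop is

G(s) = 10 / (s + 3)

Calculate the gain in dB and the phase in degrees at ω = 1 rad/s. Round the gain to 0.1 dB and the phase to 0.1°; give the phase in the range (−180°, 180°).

At s = jω = j1:
pole (s+3): 3 + j1 → |·| = √(3²+1²) = √10 ≈ 3.1623, ∠ = arctan(1/3) ≈ 18.43°
|G| = 10 / 3.1623 ≈ 3.1623
Gain = 20 log₁₀(3.1623) ≈ 10.00 dB
∠G = 0.00° − 18.43° = -18.43°

10.0 dB, -18.4°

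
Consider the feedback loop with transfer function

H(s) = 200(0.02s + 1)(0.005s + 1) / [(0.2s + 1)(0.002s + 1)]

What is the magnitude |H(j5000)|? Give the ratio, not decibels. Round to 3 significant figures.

49.8

At ω = 5000 rad/s:
zero (1 + j5000·0.02) = 1 + j100 → |·| ≈ 100, ∠ ≈ 89.43°
zero (1 + j5000·0.005) = 1 + j25 → |·| ≈ 25.02, ∠ ≈ 87.71°
pole (1 + j5000·0.2) = 1 + j1000 → |·| ≈ 1000, ∠ ≈ 89.94°
pole (1 + j5000·0.002) = 1 + j10 → |·| ≈ 10.05, ∠ ≈ 84.29°
|H| = 200 · 100 · 25.02 / (1000 · 10.05) ≈ 49.791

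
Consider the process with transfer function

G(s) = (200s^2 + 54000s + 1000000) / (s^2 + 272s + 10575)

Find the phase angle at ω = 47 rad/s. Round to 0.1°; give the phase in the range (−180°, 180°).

Substitute s = j47:
Numerator: 200(j47)^2 + 54000(j47) + 1000000 = 558200 + j2538000
Denominator: (j47)^2 + 272(j47) + 10575 = 8366 + j12784
|N| = √(558200² + 2538000²) ≈ 2.5987e+06, ∠N ≈ 77.60°
|D| = √(8366² + 12784²) ≈ 15278, ∠D ≈ 56.80°
∠G = 77.60° − 56.80° = 20.80°

20.8°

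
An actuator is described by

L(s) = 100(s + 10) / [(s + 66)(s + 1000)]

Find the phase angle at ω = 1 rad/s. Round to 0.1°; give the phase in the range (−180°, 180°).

At s = jω = j1:
zero (s+10): 10 + j1 → |·| = √(10²+1²) = √101 ≈ 10.05, ∠ = arctan(1/10) ≈ 5.71°
pole (s+66): 66 + j1 → |·| = √(66²+1²) = √4357 ≈ 66.008, ∠ = arctan(1/66) ≈ 0.87°
pole (s+1000): 1000 + j1 → |·| = √(1000²+1²) = √1000001 ≈ 1000, ∠ = arctan(1/1000) ≈ 0.06°
∠L = 5.71° − 0.93° = 4.78°

4.8°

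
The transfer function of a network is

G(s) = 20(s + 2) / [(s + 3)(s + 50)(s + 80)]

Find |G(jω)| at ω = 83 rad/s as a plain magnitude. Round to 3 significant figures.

0.00179

At s = jω = j83:
zero (s+2): 2 + j83 → |·| = √(2²+83²) = √6893 ≈ 83.024, ∠ = arctan(83/2) ≈ 88.62°
pole (s+3): 3 + j83 → |·| = √(3²+83²) = √6898 ≈ 83.054, ∠ = arctan(83/3) ≈ 87.93°
pole (s+50): 50 + j83 → |·| = √(50²+83²) = √9389 ≈ 96.897, ∠ = arctan(83/50) ≈ 58.93°
pole (s+80): 80 + j83 → |·| = √(80²+83²) = √13289 ≈ 115.28, ∠ = arctan(83/80) ≈ 46.05°
|G| = 20 · 83.024 / 9.2774e+05 ≈ 0.0017898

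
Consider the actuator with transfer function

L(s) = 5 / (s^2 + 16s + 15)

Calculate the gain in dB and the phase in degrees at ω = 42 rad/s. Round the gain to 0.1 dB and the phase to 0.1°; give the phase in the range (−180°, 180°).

Substitute s = j42:
Numerator: 5 = 5 + j0
Denominator: (j42)^2 + 16(j42) + 15 = -1749 + j672
|N| = √(5² + 0²) ≈ 5, ∠N ≈ 0.00°
|D| = √(1749² + 672²) ≈ 1873.7, ∠D ≈ 158.98°
|L| = 5 / 1873.7 ≈ 0.0026685
Gain = 20 log₁₀(0.0026685) ≈ -51.47 dB
∠L = 0.00° − 158.98° = -158.98°

-51.5 dB, -159.0°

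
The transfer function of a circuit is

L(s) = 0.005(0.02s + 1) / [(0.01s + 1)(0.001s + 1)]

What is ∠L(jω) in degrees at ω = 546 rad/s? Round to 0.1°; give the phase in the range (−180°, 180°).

At ω = 546 rad/s:
zero (1 + j546·0.02) = 1 + j10.92 → |·| ≈ 10.966, ∠ ≈ 84.77°
pole (1 + j546·0.01) = 1 + j5.46 → |·| ≈ 5.5508, ∠ ≈ 79.62°
pole (1 + j546·0.001) = 1 + j0.546 → |·| ≈ 1.1393, ∠ ≈ 28.63°
∠L = (84.77°) − (79.62° + 28.63°) = -23.48°

-23.5°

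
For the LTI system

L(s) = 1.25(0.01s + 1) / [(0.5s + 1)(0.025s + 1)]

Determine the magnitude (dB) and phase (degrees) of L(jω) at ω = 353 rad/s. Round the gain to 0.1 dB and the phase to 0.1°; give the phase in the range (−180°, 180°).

-50.7 dB, -99.0°

At ω = 353 rad/s:
zero (1 + j353·0.01) = 1 + j3.53 → |·| ≈ 3.6689, ∠ ≈ 74.18°
pole (1 + j353·0.5) = 1 + j176.5 → |·| ≈ 176.5, ∠ ≈ 89.68°
pole (1 + j353·0.025) = 1 + j8.825 → |·| ≈ 8.8815, ∠ ≈ 83.54°
|L| = 1.25 · 3.6689 / (176.5 · 8.8815) ≈ 0.0029256
Gain = 20 log₁₀(0.0029256) ≈ -50.68 dB
∠L = (74.18°) − (89.68° + 83.54°) = -99.04°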